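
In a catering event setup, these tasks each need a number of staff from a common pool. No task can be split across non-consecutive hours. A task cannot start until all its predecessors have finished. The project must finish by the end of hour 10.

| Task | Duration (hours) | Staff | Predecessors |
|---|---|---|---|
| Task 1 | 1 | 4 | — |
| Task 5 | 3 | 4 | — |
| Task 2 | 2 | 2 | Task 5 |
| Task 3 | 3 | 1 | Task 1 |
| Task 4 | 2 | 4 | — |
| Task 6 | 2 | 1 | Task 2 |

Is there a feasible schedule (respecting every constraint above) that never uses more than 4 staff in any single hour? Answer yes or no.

Schedule Task 1@1, Task 5@2, Task 2@5, Task 3@5, Task 4@9, Task 6@7: h1:4  h2:4  h3:4  h4:4  h5:3  h6:3  h7:2  h8:1  h9:4  h10:4 — peak 4 ≤ 4.

yes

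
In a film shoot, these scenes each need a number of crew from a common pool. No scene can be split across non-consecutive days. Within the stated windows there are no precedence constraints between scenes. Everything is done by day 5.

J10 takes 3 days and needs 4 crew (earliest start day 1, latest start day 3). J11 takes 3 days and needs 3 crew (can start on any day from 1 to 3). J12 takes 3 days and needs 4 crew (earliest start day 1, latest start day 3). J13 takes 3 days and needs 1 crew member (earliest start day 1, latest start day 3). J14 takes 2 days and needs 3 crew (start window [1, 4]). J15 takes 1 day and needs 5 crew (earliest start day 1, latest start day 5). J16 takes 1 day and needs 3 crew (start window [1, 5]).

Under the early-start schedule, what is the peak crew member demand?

23

Early-start schedule: J10@1, J11@1, J12@1, J13@1, J14@1, J15@1, J16@1.
Load per day: day 1: 23, day 2: 15, day 3: 12, day 4: 0, day 5: 0.
Peak is 23.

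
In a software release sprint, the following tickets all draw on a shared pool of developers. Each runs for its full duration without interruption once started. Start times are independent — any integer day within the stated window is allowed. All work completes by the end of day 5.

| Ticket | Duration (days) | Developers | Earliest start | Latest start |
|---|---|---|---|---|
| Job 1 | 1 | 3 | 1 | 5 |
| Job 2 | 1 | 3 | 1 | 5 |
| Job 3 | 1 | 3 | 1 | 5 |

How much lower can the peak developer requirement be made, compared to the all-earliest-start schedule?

Early-start peak: d1:9  d2:0  d3:0  d4:0  d5:0 ⇒ 9.
Leveled (Job 1@1, Job 2@2, Job 3@3): d1:3  d2:3  d3:3  d4:0  d5:0 ⇒ 3.
Reduction 9 − 3 = 6.

6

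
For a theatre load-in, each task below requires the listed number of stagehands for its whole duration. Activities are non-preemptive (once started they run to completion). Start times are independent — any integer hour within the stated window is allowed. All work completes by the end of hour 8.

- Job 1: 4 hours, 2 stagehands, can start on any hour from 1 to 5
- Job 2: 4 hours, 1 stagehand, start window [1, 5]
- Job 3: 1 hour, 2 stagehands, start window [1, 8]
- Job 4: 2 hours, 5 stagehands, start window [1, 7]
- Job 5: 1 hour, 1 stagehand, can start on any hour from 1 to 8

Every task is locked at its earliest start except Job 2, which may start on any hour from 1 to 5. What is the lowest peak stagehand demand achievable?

Job 2@1: h1:11  h2:8  h3:3  h4:3  h5:0  h6:0  h7:0  h8:0 → peak 11
Job 2@2: h1:10  h2:8  h3:3  h4:3  h5:1  h6:0  h7:0  h8:0 → peak 10
Job 2@3: h1:10  h2:7  h3:3  h4:3  h5:1  h6:1  h7:0  h8:0 → peak 10
Job 2@4: h1:10  h2:7  h3:2  h4:3  h5:1  h6:1  h7:1  h8:0 → peak 10
Job 2@5: h1:10  h2:7  h3:2  h4:2  h5:1  h6:1  h7:1  h8:1 → peak 10
Best is Job 2@2, peak 10.

10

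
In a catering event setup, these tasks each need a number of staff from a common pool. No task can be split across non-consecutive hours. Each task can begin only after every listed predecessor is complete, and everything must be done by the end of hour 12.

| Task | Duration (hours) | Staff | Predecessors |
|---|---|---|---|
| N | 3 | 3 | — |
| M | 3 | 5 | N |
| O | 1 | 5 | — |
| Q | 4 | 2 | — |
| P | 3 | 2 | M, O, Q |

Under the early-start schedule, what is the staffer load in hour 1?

At early start, hour 1 has: N, O, Q.
Demand: 3 + 5 + 2 = 10.

10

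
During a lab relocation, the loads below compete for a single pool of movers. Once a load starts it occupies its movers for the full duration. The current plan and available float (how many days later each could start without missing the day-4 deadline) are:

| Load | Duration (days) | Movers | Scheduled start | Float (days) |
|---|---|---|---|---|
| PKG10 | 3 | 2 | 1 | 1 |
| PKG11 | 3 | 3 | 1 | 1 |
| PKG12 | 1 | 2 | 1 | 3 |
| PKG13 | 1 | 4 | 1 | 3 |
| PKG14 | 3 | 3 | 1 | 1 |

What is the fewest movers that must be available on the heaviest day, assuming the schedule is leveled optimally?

Early-start (PKG10@1, PKG11@1, PKG12@1, PKG13@1, PKG14@1) gives peak 14: d1:14  d2:8  d3:8  d4:0.
Shift PKG13→4, PKG14→2.
Schedule PKG10@1, PKG11@1, PKG12@1, PKG13@4, PKG14@2: d1:7  d2:8  d3:8  d4:7 — peak 8.
Total mover-days = 30 over 4 days ⇒ peak ≥ ⌈30/4⌉ = 8, so 8 is optimal.

8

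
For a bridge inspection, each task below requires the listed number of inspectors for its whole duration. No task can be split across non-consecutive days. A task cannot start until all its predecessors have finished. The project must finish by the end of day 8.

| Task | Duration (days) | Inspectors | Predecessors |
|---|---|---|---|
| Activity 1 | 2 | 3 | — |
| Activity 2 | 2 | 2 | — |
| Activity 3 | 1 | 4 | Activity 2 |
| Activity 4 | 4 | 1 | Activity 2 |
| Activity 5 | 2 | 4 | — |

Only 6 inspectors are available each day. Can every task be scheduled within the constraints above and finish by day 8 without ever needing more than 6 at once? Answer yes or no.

yes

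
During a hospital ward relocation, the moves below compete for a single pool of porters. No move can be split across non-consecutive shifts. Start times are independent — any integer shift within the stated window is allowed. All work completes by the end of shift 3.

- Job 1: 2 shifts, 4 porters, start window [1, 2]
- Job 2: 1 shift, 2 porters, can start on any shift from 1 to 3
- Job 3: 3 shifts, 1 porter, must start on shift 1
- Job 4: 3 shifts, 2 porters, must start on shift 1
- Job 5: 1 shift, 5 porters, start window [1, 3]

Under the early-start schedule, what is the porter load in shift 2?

At early start, shift 2 has: Job 1, Job 3, Job 4.
Demand: 4 + 1 + 2 = 7.

7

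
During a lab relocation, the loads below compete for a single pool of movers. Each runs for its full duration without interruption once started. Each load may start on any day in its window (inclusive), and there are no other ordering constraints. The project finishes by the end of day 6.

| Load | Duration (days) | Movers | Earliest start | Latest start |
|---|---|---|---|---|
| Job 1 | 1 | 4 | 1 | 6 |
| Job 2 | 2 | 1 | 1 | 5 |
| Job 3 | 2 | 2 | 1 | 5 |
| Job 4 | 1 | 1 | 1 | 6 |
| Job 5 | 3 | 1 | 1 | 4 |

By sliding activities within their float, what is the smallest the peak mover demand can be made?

4

Early-start (Job 1@1, Job 2@1, Job 3@1, Job 4@1, Job 5@1) gives peak 9: d1:9  d2:4  d3:1  d4:0  d5:0  d6:0.
Shift Job 2→2, Job 3→2, Job 4→2, Job 5→3.
Schedule Job 1@1, Job 2@2, Job 3@2, Job 4@2, Job 5@3: d1:4  d2:4  d3:4  d4:1  d5:1  d6:0 — peak 4.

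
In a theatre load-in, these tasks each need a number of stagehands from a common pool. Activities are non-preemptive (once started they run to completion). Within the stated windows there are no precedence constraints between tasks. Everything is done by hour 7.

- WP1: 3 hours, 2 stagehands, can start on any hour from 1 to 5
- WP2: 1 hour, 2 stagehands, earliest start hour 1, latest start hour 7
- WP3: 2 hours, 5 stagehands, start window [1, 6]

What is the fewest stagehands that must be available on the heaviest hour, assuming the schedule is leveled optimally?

Early-start (WP1@1, WP2@1, WP3@1) gives peak 9: h1:9  h2:7  h3:2  h4:0  h5:0  h6:0  h7:0.
Shift WP3→4.
Schedule WP1@1, WP2@1, WP3@4: h1:4  h2:2  h3:2  h4:5  h5:5  h6:0  h7:0 — peak 5.

5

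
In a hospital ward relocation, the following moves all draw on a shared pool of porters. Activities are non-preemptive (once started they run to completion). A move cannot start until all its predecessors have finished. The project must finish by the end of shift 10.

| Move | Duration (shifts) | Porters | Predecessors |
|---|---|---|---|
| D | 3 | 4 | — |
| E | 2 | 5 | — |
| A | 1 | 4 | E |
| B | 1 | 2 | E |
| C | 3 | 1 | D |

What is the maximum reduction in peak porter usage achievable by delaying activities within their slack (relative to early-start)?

5

Early-start peak: s1:9  s2:9  s3:10  s4:1  s5:1  s6:1  s7:0  s8:0  s9:0  s10:0 ⇒ 10.
Leveled (D@1, E@4, A@6, B@7, C@6): s1:4  s2:4  s3:4  s4:5  s5:5  s6:5  s7:3  s8:1  s9:0  s10:0 ⇒ 5.
Reduction 10 − 5 = 5.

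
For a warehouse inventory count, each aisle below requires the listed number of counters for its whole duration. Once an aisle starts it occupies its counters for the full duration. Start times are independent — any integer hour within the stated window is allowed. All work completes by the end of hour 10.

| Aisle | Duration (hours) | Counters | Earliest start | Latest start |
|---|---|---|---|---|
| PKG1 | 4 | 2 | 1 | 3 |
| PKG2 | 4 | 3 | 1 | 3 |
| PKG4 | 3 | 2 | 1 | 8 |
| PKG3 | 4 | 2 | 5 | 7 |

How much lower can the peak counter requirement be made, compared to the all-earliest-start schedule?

2

Early-start peak: h1:7  h2:7  h3:7  h4:5  h5:2  h6:2  h7:2  h8:2  h9:0  h10:0 ⇒ 7.
Leveled (PKG1@1, PKG2@1, PKG4@5, PKG3@5): h1:5  h2:5  h3:5  h4:5  h5:4  h6:4  h7:4  h8:2  h9:0  h10:0 ⇒ 5.
Reduction 7 − 5 = 2.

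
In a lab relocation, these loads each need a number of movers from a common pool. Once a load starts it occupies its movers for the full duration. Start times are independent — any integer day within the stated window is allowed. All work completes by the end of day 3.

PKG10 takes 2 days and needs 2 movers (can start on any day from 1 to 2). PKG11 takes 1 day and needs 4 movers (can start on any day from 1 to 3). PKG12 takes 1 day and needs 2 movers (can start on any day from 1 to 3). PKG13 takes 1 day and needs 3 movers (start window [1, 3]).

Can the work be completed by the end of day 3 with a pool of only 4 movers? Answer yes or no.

no

Total mover-days = 13; over 3 days the average is 13/3 > 4, so some day must exceed 4.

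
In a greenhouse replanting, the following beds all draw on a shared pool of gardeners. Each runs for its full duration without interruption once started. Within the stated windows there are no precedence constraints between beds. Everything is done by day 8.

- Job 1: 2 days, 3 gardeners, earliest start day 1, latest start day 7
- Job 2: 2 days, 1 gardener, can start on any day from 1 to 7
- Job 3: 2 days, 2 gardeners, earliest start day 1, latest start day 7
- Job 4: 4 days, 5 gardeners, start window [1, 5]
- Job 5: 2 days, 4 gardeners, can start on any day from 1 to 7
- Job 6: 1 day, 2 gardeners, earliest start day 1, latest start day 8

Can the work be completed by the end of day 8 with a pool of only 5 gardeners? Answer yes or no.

Total gardener-days = 42; over 8 days the average is 42/8 > 5, so some day must exceed 5.

no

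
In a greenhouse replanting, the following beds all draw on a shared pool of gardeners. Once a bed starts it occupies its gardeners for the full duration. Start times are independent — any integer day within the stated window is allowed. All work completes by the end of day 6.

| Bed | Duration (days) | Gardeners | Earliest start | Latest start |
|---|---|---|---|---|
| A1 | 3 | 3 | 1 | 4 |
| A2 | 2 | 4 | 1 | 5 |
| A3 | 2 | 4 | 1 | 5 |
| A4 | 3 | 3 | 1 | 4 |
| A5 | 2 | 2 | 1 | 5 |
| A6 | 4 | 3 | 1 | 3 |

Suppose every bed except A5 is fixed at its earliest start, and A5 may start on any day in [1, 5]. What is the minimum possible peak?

A5@1: d1:19  d2:19  d3:9  d4:3  d5:0  d6:0 → peak 19
A5@2: d1:17  d2:19  d3:11  d4:3  d5:0  d6:0 → peak 19
A5@3: d1:17  d2:17  d3:11  d4:5  d5:0  d6:0 → peak 17
A5@4: d1:17  d2:17  d3:9  d4:5  d5:2  d6:0 → peak 17
A5@5: d1:17  d2:17  d3:9  d4:3  d5:2  d6:2 → peak 17
Best is A5@3, peak 17.

17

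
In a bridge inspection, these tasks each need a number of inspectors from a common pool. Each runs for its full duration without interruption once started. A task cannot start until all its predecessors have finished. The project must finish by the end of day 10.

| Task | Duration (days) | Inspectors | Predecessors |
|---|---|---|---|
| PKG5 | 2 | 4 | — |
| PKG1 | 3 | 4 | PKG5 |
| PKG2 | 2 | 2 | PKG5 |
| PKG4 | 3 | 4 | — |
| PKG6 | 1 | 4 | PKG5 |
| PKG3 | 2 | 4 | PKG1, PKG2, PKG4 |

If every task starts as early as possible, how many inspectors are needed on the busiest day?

14

Early-start schedule: PKG5@1, PKG1@3, PKG2@3, PKG4@1, PKG6@3, PKG3@6.
Load per day: day 1: 8, day 2: 8, day 3: 14, day 4: 6, day 5: 4, day 6: 4, day 7: 4, day 8: 0, day 9: 0, day 10: 0.
Peak is 14.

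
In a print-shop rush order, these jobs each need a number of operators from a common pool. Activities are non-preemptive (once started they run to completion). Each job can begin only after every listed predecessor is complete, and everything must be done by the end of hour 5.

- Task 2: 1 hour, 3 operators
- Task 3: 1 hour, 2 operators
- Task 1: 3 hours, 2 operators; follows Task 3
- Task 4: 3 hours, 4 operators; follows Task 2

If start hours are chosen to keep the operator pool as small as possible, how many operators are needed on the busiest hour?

Schedule Task 2@1, Task 3@1, Task 1@2, Task 4@2: h1:5  h2:6  h3:6  h4:6  h5:0 — peak 6.
No arrangement of the 9 feasible schedules does better.

6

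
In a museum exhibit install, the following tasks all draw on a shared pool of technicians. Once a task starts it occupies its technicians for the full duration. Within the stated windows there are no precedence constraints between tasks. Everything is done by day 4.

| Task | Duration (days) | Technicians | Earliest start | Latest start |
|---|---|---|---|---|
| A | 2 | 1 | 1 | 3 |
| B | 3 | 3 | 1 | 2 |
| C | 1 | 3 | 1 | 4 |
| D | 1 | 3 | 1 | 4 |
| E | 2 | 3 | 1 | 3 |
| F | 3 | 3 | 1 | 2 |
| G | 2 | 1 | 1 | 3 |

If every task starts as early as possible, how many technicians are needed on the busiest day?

Early-start schedule: A@1, B@1, C@1, D@1, E@1, F@1, G@1.
Load per day: day 1: 17, day 2: 11, day 3: 6, day 4: 0.
Peak is 17.

17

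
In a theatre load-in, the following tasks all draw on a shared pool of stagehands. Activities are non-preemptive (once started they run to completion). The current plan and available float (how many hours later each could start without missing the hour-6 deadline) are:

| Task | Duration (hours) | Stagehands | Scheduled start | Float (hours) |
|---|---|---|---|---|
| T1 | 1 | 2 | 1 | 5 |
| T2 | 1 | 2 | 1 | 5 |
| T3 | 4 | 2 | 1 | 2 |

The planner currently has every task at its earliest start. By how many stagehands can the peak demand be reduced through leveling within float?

4

Early-start peak: h1:6  h2:2  h3:2  h4:2  h5:0  h6:0 ⇒ 6.
Leveled (T1@1, T2@2, T3@3): h1:2  h2:2  h3:2  h4:2  h5:2  h6:2 ⇒ 2.
Reduction 6 − 2 = 4.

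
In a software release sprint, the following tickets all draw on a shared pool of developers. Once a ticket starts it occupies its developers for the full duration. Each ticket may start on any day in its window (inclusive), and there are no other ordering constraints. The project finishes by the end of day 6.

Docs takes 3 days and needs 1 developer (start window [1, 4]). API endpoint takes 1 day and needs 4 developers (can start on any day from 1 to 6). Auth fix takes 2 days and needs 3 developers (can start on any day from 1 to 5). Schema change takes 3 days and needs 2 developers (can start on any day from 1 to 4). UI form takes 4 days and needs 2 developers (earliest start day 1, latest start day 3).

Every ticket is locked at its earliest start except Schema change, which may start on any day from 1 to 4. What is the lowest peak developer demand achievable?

10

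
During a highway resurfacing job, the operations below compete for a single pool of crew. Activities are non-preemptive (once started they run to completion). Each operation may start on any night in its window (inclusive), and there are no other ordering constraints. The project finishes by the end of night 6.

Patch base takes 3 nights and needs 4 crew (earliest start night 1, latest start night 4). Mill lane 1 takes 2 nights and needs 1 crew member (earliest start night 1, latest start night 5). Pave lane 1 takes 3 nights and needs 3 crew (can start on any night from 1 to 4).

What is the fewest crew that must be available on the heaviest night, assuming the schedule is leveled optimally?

4

Early-start (Patch base@1, Mill lane 1@1, Pave lane 1@1) gives peak 8: n1:8  n2:8  n3:7  n4:0  n5:0  n6:0.
Shift Mill lane 1→4, Pave lane 1→4.
Schedule Patch base@1, Mill lane 1@4, Pave lane 1@4: n1:4  n2:4  n3:4  n4:4  n5:4  n6:3 — peak 4.
Total crew member-nights = 23 over 6 nights ⇒ peak ≥ ⌈23/6⌉ = 4, so 4 is optimal.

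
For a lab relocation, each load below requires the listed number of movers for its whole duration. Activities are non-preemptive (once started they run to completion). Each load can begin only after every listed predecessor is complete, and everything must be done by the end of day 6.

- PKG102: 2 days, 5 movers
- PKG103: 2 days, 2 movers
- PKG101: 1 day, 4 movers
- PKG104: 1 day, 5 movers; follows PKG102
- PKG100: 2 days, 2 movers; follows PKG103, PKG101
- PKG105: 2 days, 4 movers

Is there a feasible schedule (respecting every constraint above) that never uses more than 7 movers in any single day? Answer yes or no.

Schedule PKG102@1, PKG103@1, PKG101@3, PKG104@4, PKG100@4, PKG105@5: d1:7  d2:7  d3:4  d4:7  d5:6  d6:4 — peak 7 ≤ 7.

yes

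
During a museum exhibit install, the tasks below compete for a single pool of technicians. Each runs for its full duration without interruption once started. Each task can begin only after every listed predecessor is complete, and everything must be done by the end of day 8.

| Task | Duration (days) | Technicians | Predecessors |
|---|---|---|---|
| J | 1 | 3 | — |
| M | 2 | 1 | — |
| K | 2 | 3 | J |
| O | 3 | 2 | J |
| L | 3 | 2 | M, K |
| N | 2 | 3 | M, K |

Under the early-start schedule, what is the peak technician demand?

7

Early-start schedule: J@1, M@1, K@2, O@2, L@4, N@4.
Load per day: day 1: 4, day 2: 6, day 3: 5, day 4: 7, day 5: 5, day 6: 2, day 7: 0, day 8: 0.
Peak is 7.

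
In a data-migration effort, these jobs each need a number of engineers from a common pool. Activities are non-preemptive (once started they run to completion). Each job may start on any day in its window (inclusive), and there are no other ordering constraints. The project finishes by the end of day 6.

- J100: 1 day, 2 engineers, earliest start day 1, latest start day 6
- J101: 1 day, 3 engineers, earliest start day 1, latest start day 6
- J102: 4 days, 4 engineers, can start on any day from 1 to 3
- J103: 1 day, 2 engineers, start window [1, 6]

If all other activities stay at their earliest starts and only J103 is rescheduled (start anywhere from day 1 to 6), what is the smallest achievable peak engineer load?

J103@1: d1:11  d2:4  d3:4  d4:4  d5:0  d6:0 → peak 11
J103@2: d1:9  d2:6  d3:4  d4:4  d5:0  d6:0 → peak 9
J103@3: d1:9  d2:4  d3:6  d4:4  d5:0  d6:0 → peak 9
J103@4: d1:9  d2:4  d3:4  d4:6  d5:0  d6:0 → peak 9
J103@5: d1:9  d2:4  d3:4  d4:4  d5:2  d6:0 → peak 9
J103@6: d1:9  d2:4  d3:4  d4:4  d5:0  d6:2 → peak 9
Best is J103@2, peak 9.

9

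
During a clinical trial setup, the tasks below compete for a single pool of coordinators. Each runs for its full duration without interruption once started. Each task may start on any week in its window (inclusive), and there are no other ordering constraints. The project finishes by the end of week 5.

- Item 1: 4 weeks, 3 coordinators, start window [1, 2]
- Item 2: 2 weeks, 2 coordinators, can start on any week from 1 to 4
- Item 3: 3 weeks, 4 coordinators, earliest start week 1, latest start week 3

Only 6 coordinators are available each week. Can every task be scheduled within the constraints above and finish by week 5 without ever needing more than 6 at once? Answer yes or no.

no

The minimum achievable peak is 7; 6 < 7, so no feasible schedule stays within the cap.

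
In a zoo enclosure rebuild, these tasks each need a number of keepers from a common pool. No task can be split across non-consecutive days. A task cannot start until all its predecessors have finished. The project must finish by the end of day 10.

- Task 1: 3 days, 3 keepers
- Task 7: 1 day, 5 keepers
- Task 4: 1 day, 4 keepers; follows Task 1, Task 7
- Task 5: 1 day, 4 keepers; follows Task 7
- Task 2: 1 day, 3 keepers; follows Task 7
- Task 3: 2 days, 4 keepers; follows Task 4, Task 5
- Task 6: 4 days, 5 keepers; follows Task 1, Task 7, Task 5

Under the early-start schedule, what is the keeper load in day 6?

9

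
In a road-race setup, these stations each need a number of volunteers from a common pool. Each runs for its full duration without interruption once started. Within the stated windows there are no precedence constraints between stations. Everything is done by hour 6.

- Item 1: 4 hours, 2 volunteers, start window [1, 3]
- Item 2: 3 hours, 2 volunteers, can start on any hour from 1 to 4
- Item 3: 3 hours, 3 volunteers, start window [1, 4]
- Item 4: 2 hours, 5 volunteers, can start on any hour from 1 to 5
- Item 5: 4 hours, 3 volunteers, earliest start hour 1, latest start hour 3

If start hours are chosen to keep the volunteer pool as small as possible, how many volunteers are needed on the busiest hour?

Early-start (Item 1@1, Item 2@1, Item 3@1, Item 4@1, Item 5@1) gives peak 15: h1:15  h2:15  h3:10  h4:5  h5:0  h6:0.
Shift Item 3→4, Item 4→5.
Schedule Item 1@1, Item 2@1, Item 3@4, Item 4@5, Item 5@1: h1:7  h2:7  h3:7  h4:8  h5:8  h6:8 — peak 8.
Total volunteer-hours = 45 over 6 hours ⇒ peak ≥ ⌈45/6⌉ = 8, so 8 is optimal.

8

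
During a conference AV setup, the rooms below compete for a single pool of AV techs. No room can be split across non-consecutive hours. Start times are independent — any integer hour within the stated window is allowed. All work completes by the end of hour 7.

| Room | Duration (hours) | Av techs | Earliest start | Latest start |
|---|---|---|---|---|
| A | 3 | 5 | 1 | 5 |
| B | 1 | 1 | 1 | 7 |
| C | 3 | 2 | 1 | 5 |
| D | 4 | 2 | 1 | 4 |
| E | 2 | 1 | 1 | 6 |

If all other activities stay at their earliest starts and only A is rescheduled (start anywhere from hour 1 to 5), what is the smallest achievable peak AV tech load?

6

A@1: h1:11  h2:10  h3:9  h4:2  h5:0  h6:0  h7:0 → peak 11
A@2: h1:6  h2:10  h3:9  h4:7  h5:0  h6:0  h7:0 → peak 10
A@3: h1:6  h2:5  h3:9  h4:7  h5:5  h6:0  h7:0 → peak 9
A@4: h1:6  h2:5  h3:4  h4:7  h5:5  h6:5  h7:0 → peak 7
A@5: h1:6  h2:5  h3:4  h4:2  h5:5  h6:5  h7:5 → peak 6
Best is A@5, peak 6.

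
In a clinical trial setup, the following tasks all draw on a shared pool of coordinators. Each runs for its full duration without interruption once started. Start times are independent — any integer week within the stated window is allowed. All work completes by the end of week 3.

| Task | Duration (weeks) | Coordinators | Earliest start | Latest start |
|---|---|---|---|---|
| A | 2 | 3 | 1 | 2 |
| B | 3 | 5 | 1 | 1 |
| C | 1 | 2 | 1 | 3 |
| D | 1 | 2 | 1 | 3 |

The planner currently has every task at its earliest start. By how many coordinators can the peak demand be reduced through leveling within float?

3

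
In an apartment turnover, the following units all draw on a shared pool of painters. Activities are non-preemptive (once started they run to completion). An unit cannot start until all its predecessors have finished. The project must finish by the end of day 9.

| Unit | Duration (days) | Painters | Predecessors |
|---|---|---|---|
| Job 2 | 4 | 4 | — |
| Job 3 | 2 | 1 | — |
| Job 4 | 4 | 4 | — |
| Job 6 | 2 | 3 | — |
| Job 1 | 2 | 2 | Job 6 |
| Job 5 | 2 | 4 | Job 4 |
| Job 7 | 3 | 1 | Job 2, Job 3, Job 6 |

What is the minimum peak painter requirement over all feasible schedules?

8

Early-start (Job 2@1, Job 3@1, Job 4@1, Job 6@1, Job 1@3, Job 5@5, Job 7@5) gives peak 12: d1:12  d2:12  d3:10  d4:10  d5:5  d6:5  d7:1  d8:0  d9:0.
Shift Job 4→3, Job 1→5, Job 5→7.
Schedule Job 2@1, Job 3@1, Job 4@3, Job 6@1, Job 1@5, Job 5@7, Job 7@5: d1:8  d2:8  d3:8  d4:8  d5:7  d6:7  d7:5  d8:4  d9:0 — peak 8.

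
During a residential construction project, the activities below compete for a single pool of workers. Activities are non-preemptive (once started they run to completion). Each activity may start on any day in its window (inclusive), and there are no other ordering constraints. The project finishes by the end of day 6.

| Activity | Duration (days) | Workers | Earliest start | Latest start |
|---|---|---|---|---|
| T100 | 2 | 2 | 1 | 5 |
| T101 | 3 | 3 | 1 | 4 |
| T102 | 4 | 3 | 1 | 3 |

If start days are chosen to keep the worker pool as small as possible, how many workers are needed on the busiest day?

6

Early-start (T100@1, T101@1, T102@1) gives peak 8: d1:8  d2:8  d3:6  d4:3  d5:0  d6:0.
Shift T102→3.
Schedule T100@1, T101@1, T102@3: d1:5  d2:5  d3:6  d4:3  d5:3  d6:3 — peak 6.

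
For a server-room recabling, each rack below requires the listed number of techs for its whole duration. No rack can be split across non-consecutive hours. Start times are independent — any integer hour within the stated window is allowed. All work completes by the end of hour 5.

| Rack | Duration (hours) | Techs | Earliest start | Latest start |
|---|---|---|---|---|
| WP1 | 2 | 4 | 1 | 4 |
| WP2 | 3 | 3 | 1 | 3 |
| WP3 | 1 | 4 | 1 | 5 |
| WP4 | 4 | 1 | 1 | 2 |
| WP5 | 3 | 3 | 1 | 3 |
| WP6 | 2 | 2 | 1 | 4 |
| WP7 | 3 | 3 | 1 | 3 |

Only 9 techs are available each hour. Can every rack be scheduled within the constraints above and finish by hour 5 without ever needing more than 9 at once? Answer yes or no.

Total tech-hours = 47; over 5 hours the average is 47/5 > 9, so some hour must exceed 9.

no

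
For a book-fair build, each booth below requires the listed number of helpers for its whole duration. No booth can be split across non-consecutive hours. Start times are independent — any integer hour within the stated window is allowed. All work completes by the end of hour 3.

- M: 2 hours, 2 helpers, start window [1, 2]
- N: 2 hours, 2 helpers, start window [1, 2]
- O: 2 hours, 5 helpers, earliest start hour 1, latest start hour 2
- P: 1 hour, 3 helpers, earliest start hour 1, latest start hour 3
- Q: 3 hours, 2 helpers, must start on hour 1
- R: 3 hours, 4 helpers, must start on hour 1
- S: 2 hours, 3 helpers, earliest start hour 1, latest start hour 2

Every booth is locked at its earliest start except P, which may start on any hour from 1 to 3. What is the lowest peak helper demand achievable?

P@1: h1:21  h2:18  h3:6 → peak 21
P@2: h1:18  h2:21  h3:6 → peak 21
P@3: h1:18  h2:18  h3:9 → peak 18
Best is P@3, peak 18.

18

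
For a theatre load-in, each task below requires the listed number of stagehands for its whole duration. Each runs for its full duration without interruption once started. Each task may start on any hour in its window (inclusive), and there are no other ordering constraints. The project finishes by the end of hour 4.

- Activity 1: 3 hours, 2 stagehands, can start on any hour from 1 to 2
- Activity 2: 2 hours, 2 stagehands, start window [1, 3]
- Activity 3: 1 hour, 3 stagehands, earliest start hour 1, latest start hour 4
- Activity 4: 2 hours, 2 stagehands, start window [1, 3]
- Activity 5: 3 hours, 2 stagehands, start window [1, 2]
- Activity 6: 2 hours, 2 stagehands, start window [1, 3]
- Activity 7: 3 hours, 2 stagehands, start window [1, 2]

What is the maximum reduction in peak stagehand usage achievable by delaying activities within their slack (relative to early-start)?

5

Early-start peak: h1:15  h2:12  h3:6  h4:0 ⇒ 15.
Leveled (Activity 1@1, Activity 2@1, Activity 3@1, Activity 4@1, Activity 5@2, Activity 6@3, Activity 7@2): h1:9  h2:10  h3:8  h4:6 ⇒ 10.
Reduction 15 − 10 = 5.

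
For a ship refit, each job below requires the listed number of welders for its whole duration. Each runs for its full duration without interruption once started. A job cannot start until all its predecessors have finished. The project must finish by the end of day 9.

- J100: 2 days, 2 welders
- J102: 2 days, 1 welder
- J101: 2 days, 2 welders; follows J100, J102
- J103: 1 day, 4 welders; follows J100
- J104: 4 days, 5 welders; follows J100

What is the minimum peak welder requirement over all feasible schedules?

Early-start (J100@1, J102@1, J101@3, J103@3, J104@3) gives peak 11: d1:3  d2:3  d3:11  d4:7  d5:5  d6:5  d7:0  d8:0  d9:0.
Shift J103→5, J104→6.
Schedule J100@1, J102@1, J101@3, J103@5, J104@6: d1:3  d2:3  d3:2  d4:2  d5:4  d6:5  d7:5  d8:5  d9:5 — peak 5.

5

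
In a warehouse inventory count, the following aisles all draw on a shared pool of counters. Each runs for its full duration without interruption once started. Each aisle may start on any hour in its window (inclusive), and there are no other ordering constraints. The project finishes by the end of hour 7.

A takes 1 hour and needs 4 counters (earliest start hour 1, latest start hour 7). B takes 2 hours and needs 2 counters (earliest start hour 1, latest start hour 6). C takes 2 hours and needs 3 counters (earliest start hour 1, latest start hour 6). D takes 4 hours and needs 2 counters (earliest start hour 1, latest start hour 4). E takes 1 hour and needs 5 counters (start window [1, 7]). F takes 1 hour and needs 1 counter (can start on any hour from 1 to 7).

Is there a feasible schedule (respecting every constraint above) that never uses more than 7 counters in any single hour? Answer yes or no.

Schedule A@1, B@2, C@4, D@2, E@6, F@1: h1:5  h2:4  h3:4  h4:5  h5:5  h6:5  h7:0 — peak 5 ≤ 7.

yes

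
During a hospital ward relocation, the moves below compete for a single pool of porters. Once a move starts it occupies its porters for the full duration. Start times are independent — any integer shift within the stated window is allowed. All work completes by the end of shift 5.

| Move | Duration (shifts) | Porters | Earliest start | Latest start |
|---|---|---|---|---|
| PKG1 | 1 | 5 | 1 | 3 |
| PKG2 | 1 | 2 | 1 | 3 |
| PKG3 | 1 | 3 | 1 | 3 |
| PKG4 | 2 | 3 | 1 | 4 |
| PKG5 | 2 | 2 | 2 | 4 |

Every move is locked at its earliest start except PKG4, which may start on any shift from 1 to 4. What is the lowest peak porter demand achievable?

PKG4@1: s1:13  s2:5  s3:2  s4:0  s5:0 → peak 13
PKG4@2: s1:10  s2:5  s3:5  s4:0  s5:0 → peak 10
PKG4@3: s1:10  s2:2  s3:5  s4:3  s5:0 → peak 10
PKG4@4: s1:10  s2:2  s3:2  s4:3  s5:3 → peak 10
Best is PKG4@2, peak 10.

10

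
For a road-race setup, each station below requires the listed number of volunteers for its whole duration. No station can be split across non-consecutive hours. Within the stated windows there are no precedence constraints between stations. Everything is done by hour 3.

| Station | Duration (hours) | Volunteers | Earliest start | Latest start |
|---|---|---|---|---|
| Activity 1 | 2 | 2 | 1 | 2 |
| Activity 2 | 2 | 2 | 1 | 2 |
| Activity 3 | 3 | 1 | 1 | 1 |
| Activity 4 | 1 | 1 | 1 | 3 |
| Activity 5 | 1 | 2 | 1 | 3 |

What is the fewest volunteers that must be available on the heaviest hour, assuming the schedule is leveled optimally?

Early-start (Activity 1@1, Activity 2@1, Activity 3@1, Activity 4@1, Activity 5@1) gives peak 8: h1:8  h2:5  h3:1.
Shift Activity 4→3, Activity 5→3.
Schedule Activity 1@1, Activity 2@1, Activity 3@1, Activity 4@3, Activity 5@3: h1:5  h2:5  h3:4 — peak 5.
Total volunteer-hours = 14 over 3 hours ⇒ peak ≥ ⌈14/3⌉ = 5, so 5 is optimal.

5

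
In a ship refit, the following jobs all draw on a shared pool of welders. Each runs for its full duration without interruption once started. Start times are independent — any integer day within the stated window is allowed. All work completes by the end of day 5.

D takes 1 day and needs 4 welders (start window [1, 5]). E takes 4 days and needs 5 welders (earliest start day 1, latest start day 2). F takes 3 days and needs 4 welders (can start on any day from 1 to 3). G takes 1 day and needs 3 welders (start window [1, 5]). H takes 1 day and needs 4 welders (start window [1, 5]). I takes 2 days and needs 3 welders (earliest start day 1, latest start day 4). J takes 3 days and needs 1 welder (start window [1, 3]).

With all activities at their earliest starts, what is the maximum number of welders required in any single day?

Early-start schedule: D@1, E@1, F@1, G@1, H@1, I@1, J@1.
Load per day: day 1: 24, day 2: 13, day 3: 10, day 4: 5, day 5: 0.
Peak is 24.

24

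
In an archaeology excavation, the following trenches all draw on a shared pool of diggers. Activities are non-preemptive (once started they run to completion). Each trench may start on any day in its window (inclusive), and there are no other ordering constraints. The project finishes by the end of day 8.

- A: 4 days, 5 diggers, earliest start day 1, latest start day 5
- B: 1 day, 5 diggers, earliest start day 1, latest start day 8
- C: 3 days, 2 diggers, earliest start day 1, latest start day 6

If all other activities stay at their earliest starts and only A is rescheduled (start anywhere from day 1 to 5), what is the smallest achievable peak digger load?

7

A@1: d1:12  d2:7  d3:7  d4:5  d5:0  d6:0  d7:0  d8:0 → peak 12
A@2: d1:7  d2:7  d3:7  d4:5  d5:5  d6:0  d7:0  d8:0 → peak 7
A@3: d1:7  d2:2  d3:7  d4:5  d5:5  d6:5  d7:0  d8:0 → peak 7
A@4: d1:7  d2:2  d3:2  d4:5  d5:5  d6:5  d7:5  d8:0 → peak 7
A@5: d1:7  d2:2  d3:2  d4:0  d5:5  d6:5  d7:5  d8:5 → peak 7
Best is A@2, peak 7.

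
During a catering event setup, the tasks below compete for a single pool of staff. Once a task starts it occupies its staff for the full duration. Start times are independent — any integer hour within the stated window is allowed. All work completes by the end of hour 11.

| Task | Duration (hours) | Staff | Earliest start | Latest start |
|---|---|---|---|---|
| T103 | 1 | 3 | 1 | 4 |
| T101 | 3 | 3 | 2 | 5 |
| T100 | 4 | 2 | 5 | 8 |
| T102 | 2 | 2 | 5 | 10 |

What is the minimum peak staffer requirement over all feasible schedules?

Early-start (T103@1, T101@2, T100@5, T102@5) gives peak 4: h1:3  h2:3  h3:3  h4:3  h5:4  h6:4  h7:2  h8:2  h9:0  h10:0  h11:0.
Shift T102→9.
Schedule T103@1, T101@2, T100@5, T102@9: h1:3  h2:3  h3:3  h4:3  h5:2  h6:2  h7:2  h8:2  h9:2  h10:2  h11:0 — peak 3.
Total staffer-hours = 24 over 11 hours ⇒ peak ≥ ⌈24/11⌉ = 3, so 3 is optimal.

3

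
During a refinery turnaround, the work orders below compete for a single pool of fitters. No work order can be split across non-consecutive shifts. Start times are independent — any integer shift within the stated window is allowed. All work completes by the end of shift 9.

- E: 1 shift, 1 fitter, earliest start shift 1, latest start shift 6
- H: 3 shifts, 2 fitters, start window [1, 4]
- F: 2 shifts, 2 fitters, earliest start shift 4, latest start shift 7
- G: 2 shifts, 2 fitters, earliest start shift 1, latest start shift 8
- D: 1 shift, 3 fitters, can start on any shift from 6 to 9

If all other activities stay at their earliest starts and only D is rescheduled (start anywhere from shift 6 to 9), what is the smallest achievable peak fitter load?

5

D@6: s1:5  s2:4  s3:2  s4:2  s5:2  s6:3  s7:0  s8:0  s9:0 → peak 5
D@7: s1:5  s2:4  s3:2  s4:2  s5:2  s6:0  s7:3  s8:0  s9:0 → peak 5
D@8: s1:5  s2:4  s3:2  s4:2  s5:2  s6:0  s7:0  s8:3  s9:0 → peak 5
D@9: s1:5  s2:4  s3:2  s4:2  s5:2  s6:0  s7:0  s8:0  s9:3 → peak 5
Best is D@6, peak 5.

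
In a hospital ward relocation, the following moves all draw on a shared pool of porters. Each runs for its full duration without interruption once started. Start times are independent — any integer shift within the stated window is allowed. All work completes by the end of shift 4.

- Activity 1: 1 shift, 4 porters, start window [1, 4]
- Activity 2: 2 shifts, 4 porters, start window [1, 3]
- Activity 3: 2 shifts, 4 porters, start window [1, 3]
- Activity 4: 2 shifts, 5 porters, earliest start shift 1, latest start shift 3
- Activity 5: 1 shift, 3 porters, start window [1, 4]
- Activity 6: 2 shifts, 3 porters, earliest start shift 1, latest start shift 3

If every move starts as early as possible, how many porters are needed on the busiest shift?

Early-start schedule: Activity 1@1, Activity 2@1, Activity 3@1, Activity 4@1, Activity 5@1, Activity 6@1.
Load per shift: shift 1: 23, shift 2: 16, shift 3: 0, shift 4: 0.
Peak is 23.

23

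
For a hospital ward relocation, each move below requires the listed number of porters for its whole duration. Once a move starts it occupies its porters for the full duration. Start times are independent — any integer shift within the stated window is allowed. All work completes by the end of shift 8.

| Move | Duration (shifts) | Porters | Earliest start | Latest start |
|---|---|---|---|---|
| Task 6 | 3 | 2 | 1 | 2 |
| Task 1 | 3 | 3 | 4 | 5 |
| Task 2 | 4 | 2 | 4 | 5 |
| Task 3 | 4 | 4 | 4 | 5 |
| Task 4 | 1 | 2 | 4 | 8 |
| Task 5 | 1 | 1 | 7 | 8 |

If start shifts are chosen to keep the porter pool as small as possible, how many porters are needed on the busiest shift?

Early-start (Task 6@1, Task 1@4, Task 2@4, Task 3@4, Task 4@4, Task 5@7) gives peak 11: s1:2  s2:2  s3:2  s4:11  s5:9  s6:9  s7:7  s8:0.
Shift Task 4→7.
Schedule Task 6@1, Task 1@4, Task 2@4, Task 3@4, Task 4@7, Task 5@7: s1:2  s2:2  s3:2  s4:9  s5:9  s6:9  s7:9  s8:0 — peak 9.

9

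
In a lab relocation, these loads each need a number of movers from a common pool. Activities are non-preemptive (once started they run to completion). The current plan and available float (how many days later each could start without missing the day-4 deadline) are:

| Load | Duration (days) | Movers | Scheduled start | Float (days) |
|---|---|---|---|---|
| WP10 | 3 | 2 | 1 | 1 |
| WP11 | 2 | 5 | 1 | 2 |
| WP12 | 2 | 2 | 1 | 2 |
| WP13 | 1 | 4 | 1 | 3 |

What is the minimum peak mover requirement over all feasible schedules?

7

Early-start (WP10@1, WP11@1, WP12@1, WP13@1) gives peak 13: d1:13  d2:9  d3:2  d4:0.
Shift WP12→3, WP13→4.
Schedule WP10@1, WP11@1, WP12@3, WP13@4: d1:7  d2:7  d3:4  d4:6 — peak 7.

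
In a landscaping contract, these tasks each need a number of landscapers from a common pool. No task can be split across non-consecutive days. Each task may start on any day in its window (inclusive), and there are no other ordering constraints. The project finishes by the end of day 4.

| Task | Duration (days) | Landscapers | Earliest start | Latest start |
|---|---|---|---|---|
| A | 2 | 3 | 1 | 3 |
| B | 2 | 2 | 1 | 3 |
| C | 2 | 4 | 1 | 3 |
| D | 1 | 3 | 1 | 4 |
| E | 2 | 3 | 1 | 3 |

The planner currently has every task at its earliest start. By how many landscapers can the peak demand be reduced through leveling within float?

Early-start peak: d1:15  d2:12  d3:0  d4:0 ⇒ 15.
Leveled (A@1, B@1, C@3, D@1, E@2): d1:8  d2:8  d3:7  d4:4 ⇒ 8.
Reduction 15 − 8 = 7.

7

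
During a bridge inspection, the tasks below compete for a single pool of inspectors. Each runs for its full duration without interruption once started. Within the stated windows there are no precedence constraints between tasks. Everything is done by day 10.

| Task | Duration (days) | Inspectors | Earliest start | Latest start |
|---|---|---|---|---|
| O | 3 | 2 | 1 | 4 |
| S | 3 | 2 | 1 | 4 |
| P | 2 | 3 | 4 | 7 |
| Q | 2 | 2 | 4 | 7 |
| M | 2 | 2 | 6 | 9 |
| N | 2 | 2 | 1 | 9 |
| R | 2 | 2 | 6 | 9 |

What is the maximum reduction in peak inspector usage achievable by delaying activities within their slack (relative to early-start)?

Early-start peak: d1:6  d2:6  d3:4  d4:5  d5:5  d6:4  d7:4  d8:0  d9:0  d10:0 ⇒ 6.
Leveled (O@1, S@1, P@4, Q@6, M@6, N@8, R@8): d1:4  d2:4  d3:4  d4:3  d5:3  d6:4  d7:4  d8:4  d9:4  d10:0 ⇒ 4.
Reduction 6 − 4 = 2.

2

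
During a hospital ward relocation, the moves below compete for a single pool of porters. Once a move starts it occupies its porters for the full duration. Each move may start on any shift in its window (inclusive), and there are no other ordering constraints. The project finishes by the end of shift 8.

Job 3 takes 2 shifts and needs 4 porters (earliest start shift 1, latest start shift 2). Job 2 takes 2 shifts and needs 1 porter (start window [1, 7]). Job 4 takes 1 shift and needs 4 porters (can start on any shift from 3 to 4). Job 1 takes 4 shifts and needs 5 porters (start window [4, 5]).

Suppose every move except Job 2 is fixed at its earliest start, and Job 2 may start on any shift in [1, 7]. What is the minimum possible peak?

5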